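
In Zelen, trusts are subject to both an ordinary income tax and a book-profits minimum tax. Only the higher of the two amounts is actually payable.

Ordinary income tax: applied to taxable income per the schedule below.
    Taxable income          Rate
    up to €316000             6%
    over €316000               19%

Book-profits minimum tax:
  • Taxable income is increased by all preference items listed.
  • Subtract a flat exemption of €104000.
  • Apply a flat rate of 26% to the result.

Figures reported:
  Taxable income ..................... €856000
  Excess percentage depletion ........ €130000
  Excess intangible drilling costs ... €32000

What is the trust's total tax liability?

€237640

Book-profits minimum tax:
  Adjusted income: €856000 + €130000 + €32000 = €1018000
  Less exemption €104000 → base €914000
  €914000 × 26% = €237640

Ordinary income tax:
  €316000 × 6% = €18960
  €540000 × 19% = €102600
  → €121560

€237640 > €121560, so the book-profits minimum tax is the binding amount.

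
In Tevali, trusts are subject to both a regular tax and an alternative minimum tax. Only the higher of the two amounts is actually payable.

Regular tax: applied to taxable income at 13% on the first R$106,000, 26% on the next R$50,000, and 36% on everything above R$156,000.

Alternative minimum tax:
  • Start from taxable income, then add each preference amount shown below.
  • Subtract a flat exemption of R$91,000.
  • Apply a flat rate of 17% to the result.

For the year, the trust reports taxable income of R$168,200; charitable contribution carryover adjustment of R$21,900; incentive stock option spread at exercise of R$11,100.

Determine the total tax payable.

R$31,172

Alternative minimum tax:
  Adjusted income: R$168,200 + R$21,900 + R$11,100 = R$201,200
  Less exemption R$91,000 → base R$110,200
  R$110,200 × 17% = R$18,734

Regular tax:
  R$106,000 × 13% = R$13,780
  R$50,000 × 26% = R$13,000
  R$12,200 × 36% = R$4,392
  → R$31,172

R$31,172 > R$18,734, so the regular tax governs.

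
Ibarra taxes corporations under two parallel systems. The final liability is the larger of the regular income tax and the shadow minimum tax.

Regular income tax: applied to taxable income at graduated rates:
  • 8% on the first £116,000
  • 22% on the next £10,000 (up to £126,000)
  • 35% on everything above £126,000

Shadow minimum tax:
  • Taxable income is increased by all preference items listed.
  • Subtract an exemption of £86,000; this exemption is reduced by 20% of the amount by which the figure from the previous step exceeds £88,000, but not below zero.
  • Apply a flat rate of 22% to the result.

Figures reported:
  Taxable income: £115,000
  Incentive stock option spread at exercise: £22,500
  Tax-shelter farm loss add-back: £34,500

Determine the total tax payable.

£22,616

Regular income tax:
  £115,000 × 8% = £9,200

Shadow minimum tax:
  Adjusted income: £115,000 + £22,500 + £34,500 = £172,000
  Exemption: £86,000 − 20% × (£172,000 − £88,000) = £86,000 − £16,800 = £69,200
  Base: £172,000 − £69,200 = £102,800
  £102,800 × 22% = £22,616

£22,616 > £9,200, so the shadow minimum tax is the binding amount.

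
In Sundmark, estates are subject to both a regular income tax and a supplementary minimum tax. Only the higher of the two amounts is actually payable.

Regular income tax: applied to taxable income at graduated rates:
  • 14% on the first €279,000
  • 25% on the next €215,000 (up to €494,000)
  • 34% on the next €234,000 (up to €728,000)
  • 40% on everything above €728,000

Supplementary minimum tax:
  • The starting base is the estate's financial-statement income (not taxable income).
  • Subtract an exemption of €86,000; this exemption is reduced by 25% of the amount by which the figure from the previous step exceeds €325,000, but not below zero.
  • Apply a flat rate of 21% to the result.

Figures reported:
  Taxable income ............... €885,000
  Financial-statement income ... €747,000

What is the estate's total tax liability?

€235,170

Supplementary minimum tax:
  Base (financial-statement income): €747,000
  Exemption: 25% × (€747,000 − €325,000) = €105,500 ≥ €86,000, so the exemption is fully phased out
  Base: €747,000 − €0 = €747,000
  €747,000 × 21% = €156,870

Regular income tax:
  €279,000 × 14% = €39,060
  €215,000 × 25% = €53,750
  €234,000 × 34% = €79,560
  €157,000 × 40% = €62,800
  → €235,170

€235,170 > €156,870, so the regular income tax governs.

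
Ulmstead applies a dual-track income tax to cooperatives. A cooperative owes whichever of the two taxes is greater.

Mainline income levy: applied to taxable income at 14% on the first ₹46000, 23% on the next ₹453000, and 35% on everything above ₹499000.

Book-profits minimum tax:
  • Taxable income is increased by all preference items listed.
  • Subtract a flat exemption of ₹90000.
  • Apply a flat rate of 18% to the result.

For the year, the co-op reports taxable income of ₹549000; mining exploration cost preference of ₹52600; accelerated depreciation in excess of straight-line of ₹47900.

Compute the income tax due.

Book-profits minimum tax:
  Adjusted income: ₹549000 + ₹52600 + ₹47900 = ₹649500
  Less exemption ₹90000 → base ₹559500
  ₹559500 × 18% = ₹100710

Mainline income levy:
  ₹46000 × 14% = ₹6440
  ₹453000 × 23% = ₹104190
  ₹50000 × 35% = ₹17500
  → ₹128130

₹128130 > ₹100710, so the mainline income levy governs.

₹128130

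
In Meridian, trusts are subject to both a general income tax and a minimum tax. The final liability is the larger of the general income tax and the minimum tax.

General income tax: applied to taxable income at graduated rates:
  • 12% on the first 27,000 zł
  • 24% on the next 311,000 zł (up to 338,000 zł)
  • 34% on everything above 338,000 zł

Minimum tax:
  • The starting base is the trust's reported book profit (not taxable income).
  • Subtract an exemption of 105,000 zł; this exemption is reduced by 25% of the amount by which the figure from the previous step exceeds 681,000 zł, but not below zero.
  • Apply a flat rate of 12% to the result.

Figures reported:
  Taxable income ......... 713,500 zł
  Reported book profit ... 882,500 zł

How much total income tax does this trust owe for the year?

Minimum tax:
  Base (reported book profit): 882,500 zł
  Exemption: 105,000 zł − 25% × (882,500 zł − 681,000 zł) = 105,000 zł − 50,375 zł = 54,625 zł
  Base: 882,500 zł − 54,625 zł = 827,875 zł
  827,875 zł × 12% = 99,345 zł

General income tax:
  27,000 zł × 12% = 3,240 zł
  311,000 zł × 24% = 74,640 zł
  375,500 zł × 34% = 127,670 zł
  → 205,550 zł

205,550 zł > 99,345 zł, so the general income tax governs.

205,550 zł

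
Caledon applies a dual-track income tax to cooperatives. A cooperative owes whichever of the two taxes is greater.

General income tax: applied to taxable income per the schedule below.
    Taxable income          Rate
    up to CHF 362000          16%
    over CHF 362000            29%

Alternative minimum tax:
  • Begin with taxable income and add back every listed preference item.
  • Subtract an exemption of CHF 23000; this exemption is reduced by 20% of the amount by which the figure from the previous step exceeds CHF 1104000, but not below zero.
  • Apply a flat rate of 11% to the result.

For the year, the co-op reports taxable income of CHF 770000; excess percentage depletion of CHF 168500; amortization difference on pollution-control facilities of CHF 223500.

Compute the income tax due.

CHF 176240

General income tax:
  CHF 362000 × 16% = CHF 57920
  CHF 408000 × 29% = CHF 118320
  → CHF 176240

Alternative minimum tax:
  Adjusted income: CHF 770000 + CHF 168500 + CHF 223500 = CHF 1162000
  Exemption: CHF 23000 − 20% × (CHF 1162000 − CHF 1104000) = CHF 23000 − CHF 11600 = CHF 11400
  Base: CHF 1162000 − CHF 11400 = CHF 1150600
  CHF 1150600 × 11% = CHF 126566

CHF 176240 > CHF 126566, so the general income tax governs.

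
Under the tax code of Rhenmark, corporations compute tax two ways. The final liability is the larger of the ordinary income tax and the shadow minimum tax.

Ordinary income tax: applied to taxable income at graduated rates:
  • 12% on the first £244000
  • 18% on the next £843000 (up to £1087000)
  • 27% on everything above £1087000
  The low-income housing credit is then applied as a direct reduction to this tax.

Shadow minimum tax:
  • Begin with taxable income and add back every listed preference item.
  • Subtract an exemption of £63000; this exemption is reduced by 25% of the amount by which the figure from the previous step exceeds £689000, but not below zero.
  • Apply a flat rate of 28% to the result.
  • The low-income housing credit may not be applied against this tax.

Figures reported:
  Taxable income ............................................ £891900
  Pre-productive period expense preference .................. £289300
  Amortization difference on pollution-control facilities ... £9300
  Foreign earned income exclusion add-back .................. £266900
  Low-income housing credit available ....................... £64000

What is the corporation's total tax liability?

Ordinary income tax:
  £244000 × 12% = £29280
  £647900 × 18% = £116622
  → £145902
  Less low-income housing credit £64000 → £81902

Shadow minimum tax:
  Adjusted income: £891900 + £289300 + £9300 + £266900 = £1457400
  Exemption: 25% × (£1457400 − £689000) = £192100 ≥ £63000, so the exemption is fully phased out
  Base: £1457400 − £0 = £1457400
  £1457400 × 28% = £408072

£408072 > £81902, so the shadow minimum tax is the binding amount.

£408072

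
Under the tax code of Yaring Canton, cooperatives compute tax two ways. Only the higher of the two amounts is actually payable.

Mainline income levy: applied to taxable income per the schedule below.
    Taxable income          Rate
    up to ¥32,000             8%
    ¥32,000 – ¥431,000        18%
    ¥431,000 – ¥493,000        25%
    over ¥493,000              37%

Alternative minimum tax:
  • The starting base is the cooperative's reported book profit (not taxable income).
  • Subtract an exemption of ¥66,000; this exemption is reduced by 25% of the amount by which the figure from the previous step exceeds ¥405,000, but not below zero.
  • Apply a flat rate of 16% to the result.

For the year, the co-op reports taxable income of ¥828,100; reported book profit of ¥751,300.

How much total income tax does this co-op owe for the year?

Alternative minimum tax:
  Base (reported book profit): ¥751,300
  Exemption: 25% × (¥751,300 − ¥405,000) = ¥86,575 ≥ ¥66,000, so the exemption is fully phased out
  Base: ¥751,300 − ¥0 = ¥751,300
  ¥751,300 × 16% = ¥120,208

Mainline income levy:
  ¥32,000 × 8% = ¥2,560
  ¥399,000 × 18% = ¥71,820
  ¥62,000 × 25% = ¥15,500
  ¥335,100 × 37% = ¥123,987
  → ¥213,867

¥213,867 > ¥120,208, so the mainline income levy governs.

¥213,867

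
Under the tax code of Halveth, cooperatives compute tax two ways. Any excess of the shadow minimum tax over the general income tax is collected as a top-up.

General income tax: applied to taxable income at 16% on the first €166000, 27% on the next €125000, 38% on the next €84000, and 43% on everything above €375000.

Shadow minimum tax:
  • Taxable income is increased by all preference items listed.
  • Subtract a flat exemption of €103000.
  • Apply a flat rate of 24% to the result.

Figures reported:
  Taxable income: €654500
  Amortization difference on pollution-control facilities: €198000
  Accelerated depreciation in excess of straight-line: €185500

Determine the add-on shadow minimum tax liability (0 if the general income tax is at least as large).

General income tax:
  €166000 × 16% = €26560
  €125000 × 27% = €33750
  €84000 × 38% = €31920
  €279500 × 43% = €120185
  → €212415

Shadow minimum tax:
  Adjusted income: €654500 + €198000 + €185500 = €1038000
  Less exemption €103000 → base €935000
  €935000 × 24% = €224400

Excess of shadow minimum tax over general income tax: €224400 − €212415 = €11985.

€11985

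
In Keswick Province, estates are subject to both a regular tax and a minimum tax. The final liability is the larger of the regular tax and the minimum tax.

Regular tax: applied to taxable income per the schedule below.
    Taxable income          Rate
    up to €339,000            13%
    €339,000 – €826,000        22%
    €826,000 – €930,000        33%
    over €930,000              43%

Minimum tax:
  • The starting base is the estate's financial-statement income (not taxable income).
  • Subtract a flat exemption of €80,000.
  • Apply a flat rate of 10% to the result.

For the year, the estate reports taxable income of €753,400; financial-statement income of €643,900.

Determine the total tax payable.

Regular tax:
  €339,000 × 13% = €44,070
  €414,400 × 22% = €91,168
  → €135,238

Minimum tax:
  Base (financial-statement income): €643,900
  Less exemption €80,000 → base €563,900
  €563,900 × 10% = €56,390

€135,238 > €56,390, so the regular tax governs.

€135,238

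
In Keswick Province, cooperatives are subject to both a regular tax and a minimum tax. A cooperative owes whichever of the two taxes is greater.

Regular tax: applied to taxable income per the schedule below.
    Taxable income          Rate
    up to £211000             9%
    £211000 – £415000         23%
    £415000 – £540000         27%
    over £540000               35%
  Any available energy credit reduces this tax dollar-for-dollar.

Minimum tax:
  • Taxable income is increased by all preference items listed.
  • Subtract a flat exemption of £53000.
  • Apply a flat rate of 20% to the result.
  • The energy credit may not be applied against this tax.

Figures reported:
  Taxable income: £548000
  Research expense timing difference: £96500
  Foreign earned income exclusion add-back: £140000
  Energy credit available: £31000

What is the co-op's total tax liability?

£146300

Regular tax:
  £211000 × 9% = £18990
  £204000 × 23% = £46920
  £125000 × 27% = £33750
  £8000 × 35% = £2800
  → £102460
  Less energy credit £31000 → £71460

Minimum tax:
  Adjusted income: £548000 + £96500 + £140000 = £784500
  Less exemption £53000 → base £731500
  £731500 × 20% = £146300

£146300 > £71460, so the minimum tax is the binding amount.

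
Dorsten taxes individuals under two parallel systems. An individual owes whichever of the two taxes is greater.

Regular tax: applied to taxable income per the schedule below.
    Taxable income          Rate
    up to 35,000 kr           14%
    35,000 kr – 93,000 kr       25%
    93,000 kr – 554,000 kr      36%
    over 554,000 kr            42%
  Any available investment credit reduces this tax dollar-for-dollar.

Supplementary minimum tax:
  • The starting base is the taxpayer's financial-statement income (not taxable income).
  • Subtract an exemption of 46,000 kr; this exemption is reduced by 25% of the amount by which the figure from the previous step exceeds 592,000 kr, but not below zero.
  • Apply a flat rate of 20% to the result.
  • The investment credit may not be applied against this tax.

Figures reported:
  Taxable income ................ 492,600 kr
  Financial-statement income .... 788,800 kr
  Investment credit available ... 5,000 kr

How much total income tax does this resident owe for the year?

Regular tax:
  35,000 kr × 14% = 4,900 kr
  58,000 kr × 25% = 14,500 kr
  399,600 kr × 36% = 143,856 kr
  → 163,256 kr
  Less investment credit 5,000 kr → 158,256 kr

Supplementary minimum tax:
  Base (financial-statement income): 788,800 kr
  Exemption: 25% × (788,800 kr − 592,000 kr) = 49,200 kr ≥ 46,000 kr, so the exemption is fully phased out
  Base: 788,800 kr − 0 kr = 788,800 kr
  788,800 kr × 20% = 157,760 kr

158,256 kr > 157,760 kr, so the regular tax governs.

158,256 kr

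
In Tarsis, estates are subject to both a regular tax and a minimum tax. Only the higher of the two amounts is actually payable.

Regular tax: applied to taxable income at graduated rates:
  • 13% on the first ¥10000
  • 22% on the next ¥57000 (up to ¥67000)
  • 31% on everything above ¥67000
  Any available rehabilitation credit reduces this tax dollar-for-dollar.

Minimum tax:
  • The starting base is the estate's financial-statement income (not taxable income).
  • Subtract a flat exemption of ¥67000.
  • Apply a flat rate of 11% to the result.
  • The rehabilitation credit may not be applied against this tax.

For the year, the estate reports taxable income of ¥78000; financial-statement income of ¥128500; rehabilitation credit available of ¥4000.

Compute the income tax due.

Regular tax:
  ¥10000 × 13% = ¥1300
  ¥57000 × 22% = ¥12540
  ¥11000 × 31% = ¥3410
  → ¥17250
  Less rehabilitation credit ¥4000 → ¥13250

Minimum tax:
  Base (financial-statement income): ¥128500
  Less exemption ¥67000 → base ¥61500
  ¥61500 × 11% = ¥6765

¥13250 > ¥6765, so the regular tax governs.

¥13250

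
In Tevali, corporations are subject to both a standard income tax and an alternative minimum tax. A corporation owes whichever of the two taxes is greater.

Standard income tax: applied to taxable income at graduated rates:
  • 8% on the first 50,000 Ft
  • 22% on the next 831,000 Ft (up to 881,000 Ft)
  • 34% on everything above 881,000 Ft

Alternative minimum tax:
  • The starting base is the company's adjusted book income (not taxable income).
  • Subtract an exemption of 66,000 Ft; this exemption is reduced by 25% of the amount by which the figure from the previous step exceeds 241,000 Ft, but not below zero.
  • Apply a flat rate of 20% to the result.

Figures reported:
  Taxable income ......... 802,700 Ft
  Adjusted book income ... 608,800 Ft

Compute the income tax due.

169,594 Ft

Alternative minimum tax:
  Base (adjusted book income): 608,800 Ft
  Exemption: 25% × (608,800 Ft − 241,000 Ft) = 91,950 Ft ≥ 66,000 Ft, so the exemption is fully phased out
  Base: 608,800 Ft − 0 Ft = 608,800 Ft
  608,800 Ft × 20% = 121,760 Ft

Standard income tax:
  50,000 Ft × 8% = 4,000 Ft
  752,700 Ft × 22% = 165,594 Ft
  → 169,594 Ft

169,594 Ft > 121,760 Ft, so the standard income tax governs.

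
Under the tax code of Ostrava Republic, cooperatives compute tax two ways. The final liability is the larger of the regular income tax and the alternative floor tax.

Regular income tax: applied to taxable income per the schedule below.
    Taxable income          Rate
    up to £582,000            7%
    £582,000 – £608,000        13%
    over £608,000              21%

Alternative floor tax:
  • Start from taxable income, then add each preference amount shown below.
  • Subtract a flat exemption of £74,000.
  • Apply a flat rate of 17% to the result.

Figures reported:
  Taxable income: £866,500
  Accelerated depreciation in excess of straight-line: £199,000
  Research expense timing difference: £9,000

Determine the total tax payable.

£170,085

Alternative floor tax:
  Adjusted income: £866,500 + £199,000 + £9,000 = £1,074,500
  Less exemption £74,000 → base £1,000,500
  £1,000,500 × 17% = £170,085

Regular income tax:
  £582,000 × 7% = £40,740
  £26,000 × 13% = £3,380
  £258,500 × 21% = £54,285
  → £98,405

£170,085 > £98,405, so the alternative floor tax is the binding amount.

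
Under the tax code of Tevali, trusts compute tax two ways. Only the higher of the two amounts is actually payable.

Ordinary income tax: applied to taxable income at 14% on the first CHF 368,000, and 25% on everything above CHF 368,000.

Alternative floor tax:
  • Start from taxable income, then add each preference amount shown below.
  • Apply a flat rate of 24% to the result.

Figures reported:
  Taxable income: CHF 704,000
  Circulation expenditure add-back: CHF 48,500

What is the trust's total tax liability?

CHF 180,600

Alternative floor tax:
  Adjusted income: CHF 704,000 + CHF 48,500 = CHF 752,500
  CHF 752,500 × 24% = CHF 180,600

Ordinary income tax:
  CHF 368,000 × 14% = CHF 51,520
  CHF 336,000 × 25% = CHF 84,000
  → CHF 135,520

CHF 180,600 > CHF 135,520, so the alternative floor tax is the binding amount.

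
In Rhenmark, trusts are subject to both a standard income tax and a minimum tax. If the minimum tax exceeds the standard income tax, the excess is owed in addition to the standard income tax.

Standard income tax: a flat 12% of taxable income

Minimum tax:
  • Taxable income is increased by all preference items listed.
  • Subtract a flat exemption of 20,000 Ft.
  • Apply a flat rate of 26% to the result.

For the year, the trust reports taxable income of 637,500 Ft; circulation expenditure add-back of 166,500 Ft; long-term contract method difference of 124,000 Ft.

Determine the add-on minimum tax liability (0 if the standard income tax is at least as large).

Standard income tax:
  637,500 Ft × 12% = 76,500 Ft

Minimum tax:
  Adjusted income: 637,500 Ft + 166,500 Ft + 124,000 Ft = 928,000 Ft
  Less exemption 20,000 Ft → base 908,000 Ft
  908,000 Ft × 26% = 236,080 Ft

Excess of minimum tax over standard income tax: 236,080 Ft − 76,500 Ft = 159,580 Ft.

159,580 Ft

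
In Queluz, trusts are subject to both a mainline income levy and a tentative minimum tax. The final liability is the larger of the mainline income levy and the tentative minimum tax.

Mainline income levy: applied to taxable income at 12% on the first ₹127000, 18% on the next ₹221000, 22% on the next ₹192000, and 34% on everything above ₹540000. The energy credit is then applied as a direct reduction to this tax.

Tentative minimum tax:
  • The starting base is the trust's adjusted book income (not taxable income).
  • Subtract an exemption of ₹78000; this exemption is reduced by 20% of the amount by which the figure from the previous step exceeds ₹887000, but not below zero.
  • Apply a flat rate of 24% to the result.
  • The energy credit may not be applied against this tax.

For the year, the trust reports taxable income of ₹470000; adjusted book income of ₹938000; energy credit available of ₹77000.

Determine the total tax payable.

Tentative minimum tax:
  Base (adjusted book income): ₹938000
  Exemption: ₹78000 − 20% × (₹938000 − ₹887000) = ₹78000 − ₹10200 = ₹67800
  Base: ₹938000 − ₹67800 = ₹870200
  ₹870200 × 24% = ₹208848

Mainline income levy:
  ₹127000 × 12% = ₹15240
  ₹221000 × 18% = ₹39780
  ₹122000 × 22% = ₹26840
  → ₹81860
  Less energy credit ₹77000 → ₹4860

₹208848 > ₹4860, so the tentative minimum tax is the binding amount.

₹208848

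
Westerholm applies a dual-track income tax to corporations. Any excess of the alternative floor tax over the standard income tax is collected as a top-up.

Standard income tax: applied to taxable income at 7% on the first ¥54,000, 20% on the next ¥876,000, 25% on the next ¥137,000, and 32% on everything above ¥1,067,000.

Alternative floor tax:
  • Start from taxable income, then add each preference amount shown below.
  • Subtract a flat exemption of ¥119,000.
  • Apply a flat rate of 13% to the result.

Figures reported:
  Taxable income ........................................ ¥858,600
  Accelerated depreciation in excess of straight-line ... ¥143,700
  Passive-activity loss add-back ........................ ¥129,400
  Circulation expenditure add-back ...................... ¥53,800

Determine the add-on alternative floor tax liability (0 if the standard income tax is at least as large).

¥0

Alternative floor tax:
  Adjusted income: ¥858,600 + ¥143,700 + ¥129,400 + ¥53,800 = ¥1,185,500
  Less exemption ¥119,000 → base ¥1,066,500
  ¥1,066,500 × 13% = ¥138,645

Standard income tax:
  ¥54,000 × 7% = ¥3,780
  ¥804,600 × 20% = ¥160,920
  → ¥164,700

¥138,645 ≤ ¥164,700, so no add-on is due.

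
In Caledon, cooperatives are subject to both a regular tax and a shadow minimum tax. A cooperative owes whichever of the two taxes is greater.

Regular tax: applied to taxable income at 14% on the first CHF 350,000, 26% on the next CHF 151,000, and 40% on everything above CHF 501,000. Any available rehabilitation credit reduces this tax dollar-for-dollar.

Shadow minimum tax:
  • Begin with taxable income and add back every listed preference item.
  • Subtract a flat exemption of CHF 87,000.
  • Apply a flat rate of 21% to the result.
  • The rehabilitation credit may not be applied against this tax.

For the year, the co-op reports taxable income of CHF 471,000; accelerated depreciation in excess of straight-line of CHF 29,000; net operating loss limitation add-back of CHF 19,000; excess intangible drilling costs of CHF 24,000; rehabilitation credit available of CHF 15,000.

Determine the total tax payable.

CHF 95,760

Regular tax:
  CHF 350,000 × 14% = CHF 49,000
  CHF 121,000 × 26% = CHF 31,460
  → CHF 80,460
  Less rehabilitation credit CHF 15,000 → CHF 65,460

Shadow minimum tax:
  Adjusted income: CHF 471,000 + CHF 29,000 + CHF 19,000 + CHF 24,000 = CHF 543,000
  Less exemption CHF 87,000 → base CHF 456,000
  CHF 456,000 × 21% = CHF 95,760

CHF 95,760 > CHF 65,460, so the shadow minimum tax is the binding amount.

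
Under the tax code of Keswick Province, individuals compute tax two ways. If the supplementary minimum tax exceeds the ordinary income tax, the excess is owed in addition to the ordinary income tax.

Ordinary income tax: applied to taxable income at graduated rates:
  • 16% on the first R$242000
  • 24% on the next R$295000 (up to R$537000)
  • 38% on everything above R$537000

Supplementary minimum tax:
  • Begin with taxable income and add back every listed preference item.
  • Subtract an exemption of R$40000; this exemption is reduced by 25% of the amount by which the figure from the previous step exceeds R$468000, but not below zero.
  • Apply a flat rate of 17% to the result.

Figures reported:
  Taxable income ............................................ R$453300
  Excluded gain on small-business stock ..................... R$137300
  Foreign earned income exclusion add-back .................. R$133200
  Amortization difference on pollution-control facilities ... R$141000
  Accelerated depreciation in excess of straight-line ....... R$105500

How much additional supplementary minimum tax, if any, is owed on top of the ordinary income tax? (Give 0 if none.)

R$75519

Ordinary income tax:
  R$242000 × 16% = R$38720
  R$211300 × 24% = R$50712
  → R$89432

Supplementary minimum tax:
  Adjusted income: R$453300 + R$137300 + R$133200 + R$141000 + R$105500 = R$970300
  Exemption: 25% × (R$970300 − R$468000) = R$125575 ≥ R$40000, so the exemption is fully phased out
  Base: R$970300 − R$0 = R$970300
  R$970300 × 17% = R$164951

Excess of supplementary minimum tax over ordinary income tax: R$164951 − R$89432 = R$75519.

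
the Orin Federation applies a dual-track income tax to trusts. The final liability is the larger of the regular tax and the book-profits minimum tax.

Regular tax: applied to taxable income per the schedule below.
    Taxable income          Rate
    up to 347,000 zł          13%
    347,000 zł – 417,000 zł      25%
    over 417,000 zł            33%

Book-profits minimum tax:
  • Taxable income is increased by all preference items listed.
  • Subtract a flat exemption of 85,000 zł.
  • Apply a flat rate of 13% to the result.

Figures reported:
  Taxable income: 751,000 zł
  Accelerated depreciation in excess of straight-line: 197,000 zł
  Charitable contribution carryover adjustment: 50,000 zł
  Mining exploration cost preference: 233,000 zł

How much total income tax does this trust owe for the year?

172,830 zł

Book-profits minimum tax:
  Adjusted income: 751,000 zł + 197,000 zł + 50,000 zł + 233,000 zł = 1,231,000 zł
  Less exemption 85,000 zł → base 1,146,000 zł
  1,146,000 zł × 13% = 148,980 zł

Regular tax:
  347,000 zł × 13% = 45,110 zł
  70,000 zł × 25% = 17,500 zł
  334,000 zł × 33% = 110,220 zł
  → 172,830 zł

172,830 zł > 148,980 zł, so the regular tax governs.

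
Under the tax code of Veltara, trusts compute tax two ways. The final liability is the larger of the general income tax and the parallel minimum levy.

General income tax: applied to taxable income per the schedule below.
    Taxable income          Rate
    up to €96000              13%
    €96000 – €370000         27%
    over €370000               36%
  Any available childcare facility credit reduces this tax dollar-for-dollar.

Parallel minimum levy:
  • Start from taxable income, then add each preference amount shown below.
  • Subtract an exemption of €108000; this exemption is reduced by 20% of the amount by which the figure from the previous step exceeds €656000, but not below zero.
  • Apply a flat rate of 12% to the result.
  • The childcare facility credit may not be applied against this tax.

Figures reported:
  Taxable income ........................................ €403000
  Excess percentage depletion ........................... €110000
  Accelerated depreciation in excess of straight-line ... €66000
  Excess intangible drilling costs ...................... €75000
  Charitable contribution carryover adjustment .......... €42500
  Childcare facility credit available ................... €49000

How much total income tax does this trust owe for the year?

€71592

Parallel minimum levy:
  Adjusted income: €403000 + €110000 + €66000 + €75000 + €42500 = €696500
  Exemption: €108000 − 20% × (€696500 − €656000) = €108000 − €8100 = €99900
  Base: €696500 − €99900 = €596600
  €596600 × 12% = €71592

General income tax:
  €96000 × 13% = €12480
  €274000 × 27% = €73980
  €33000 × 36% = €11880
  → €98340
  Less childcare facility credit €49000 → €49340

€71592 > €49340, so the parallel minimum levy is the binding amount.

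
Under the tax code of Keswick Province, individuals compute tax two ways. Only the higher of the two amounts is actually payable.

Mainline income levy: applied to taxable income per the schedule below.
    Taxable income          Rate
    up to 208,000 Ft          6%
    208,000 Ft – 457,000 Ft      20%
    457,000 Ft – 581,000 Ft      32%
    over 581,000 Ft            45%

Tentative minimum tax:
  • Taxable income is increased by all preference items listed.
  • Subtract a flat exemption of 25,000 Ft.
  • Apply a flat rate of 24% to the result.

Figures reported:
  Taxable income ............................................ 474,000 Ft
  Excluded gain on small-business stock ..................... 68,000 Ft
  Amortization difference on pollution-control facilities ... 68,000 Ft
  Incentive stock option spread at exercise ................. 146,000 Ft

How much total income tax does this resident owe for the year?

Mainline income levy:
  208,000 Ft × 6% = 12,480 Ft
  249,000 Ft × 20% = 49,800 Ft
  17,000 Ft × 32% = 5,440 Ft
  → 67,720 Ft

Tentative minimum tax:
  Adjusted income: 474,000 Ft + 68,000 Ft + 68,000 Ft + 146,000 Ft = 756,000 Ft
  Less exemption 25,000 Ft → base 731,000 Ft
  731,000 Ft × 24% = 175,440 Ft

175,440 Ft > 67,720 Ft, so the tentative minimum tax is the binding amount.

175,440 Ft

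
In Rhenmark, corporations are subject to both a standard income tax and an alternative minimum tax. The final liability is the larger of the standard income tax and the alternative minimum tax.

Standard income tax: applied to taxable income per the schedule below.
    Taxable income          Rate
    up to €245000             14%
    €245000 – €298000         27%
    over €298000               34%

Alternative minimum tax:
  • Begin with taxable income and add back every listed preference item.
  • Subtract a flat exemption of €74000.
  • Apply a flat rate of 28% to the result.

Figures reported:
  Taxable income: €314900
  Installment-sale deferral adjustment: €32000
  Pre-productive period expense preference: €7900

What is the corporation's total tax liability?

€78624

Standard income tax:
  €245000 × 14% = €34300
  €53000 × 27% = €14310
  €16900 × 34% = €5746
  → €54356

Alternative minimum tax:
  Adjusted income: €314900 + €32000 + €7900 = €354800
  Less exemption €74000 → base €280800
  €280800 × 28% = €78624

€78624 > €54356, so the alternative minimum tax is the binding amount.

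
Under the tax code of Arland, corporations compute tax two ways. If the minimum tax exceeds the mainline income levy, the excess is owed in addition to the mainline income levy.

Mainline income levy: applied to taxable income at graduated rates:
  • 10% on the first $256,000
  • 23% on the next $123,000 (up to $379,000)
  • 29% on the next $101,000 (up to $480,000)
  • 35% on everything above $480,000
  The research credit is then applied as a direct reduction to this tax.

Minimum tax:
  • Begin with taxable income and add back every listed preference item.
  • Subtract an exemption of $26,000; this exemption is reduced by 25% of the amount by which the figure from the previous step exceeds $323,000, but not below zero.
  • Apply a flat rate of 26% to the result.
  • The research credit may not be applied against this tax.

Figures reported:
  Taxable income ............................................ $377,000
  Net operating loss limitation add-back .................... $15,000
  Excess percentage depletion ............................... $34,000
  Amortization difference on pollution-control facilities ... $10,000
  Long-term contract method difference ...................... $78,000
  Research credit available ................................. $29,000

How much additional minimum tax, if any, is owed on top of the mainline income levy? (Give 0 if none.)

Minimum tax:
  Adjusted income: $377,000 + $15,000 + $34,000 + $10,000 + $78,000 = $514,000
  Exemption: 25% × ($514,000 − $323,000) = $47,750 ≥ $26,000, so the exemption is fully phased out
  Base: $514,000 − $0 = $514,000
  $514,000 × 26% = $133,640

Mainline income levy:
  $256,000 × 10% = $25,600
  $121,000 × 23% = $27,830
  → $53,430
  Less research credit $29,000 → $24,430

Excess of minimum tax over mainline income levy: $133,640 − $24,430 = $109,210.

$109,210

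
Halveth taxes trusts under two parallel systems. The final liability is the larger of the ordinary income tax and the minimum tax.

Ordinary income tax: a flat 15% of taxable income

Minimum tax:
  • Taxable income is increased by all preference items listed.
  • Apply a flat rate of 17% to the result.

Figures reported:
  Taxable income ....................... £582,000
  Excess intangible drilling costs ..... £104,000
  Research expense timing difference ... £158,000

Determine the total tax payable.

Ordinary income tax:
  £582,000 × 15% = £87,300

Minimum tax:
  Adjusted income: £582,000 + £104,000 + £158,000 = £844,000
  £844,000 × 17% = £143,480

£143,480 > £87,300, so the minimum tax is the binding amount.

£143,480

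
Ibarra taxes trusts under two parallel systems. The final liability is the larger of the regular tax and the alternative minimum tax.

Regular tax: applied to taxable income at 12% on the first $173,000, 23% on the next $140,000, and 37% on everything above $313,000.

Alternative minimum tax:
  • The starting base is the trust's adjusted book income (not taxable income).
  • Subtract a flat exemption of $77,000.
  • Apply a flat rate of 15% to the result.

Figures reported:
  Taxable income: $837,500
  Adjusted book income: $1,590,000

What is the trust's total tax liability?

Regular tax:
  $173,000 × 12% = $20,760
  $140,000 × 23% = $32,200
  $524,500 × 37% = $194,065
  → $247,025

Alternative minimum tax:
  Base (adjusted book income): $1,590,000
  Less exemption $77,000 → base $1,513,000
  $1,513,000 × 15% = $226,950

$247,025 > $226,950, so the regular tax governs.

$247,025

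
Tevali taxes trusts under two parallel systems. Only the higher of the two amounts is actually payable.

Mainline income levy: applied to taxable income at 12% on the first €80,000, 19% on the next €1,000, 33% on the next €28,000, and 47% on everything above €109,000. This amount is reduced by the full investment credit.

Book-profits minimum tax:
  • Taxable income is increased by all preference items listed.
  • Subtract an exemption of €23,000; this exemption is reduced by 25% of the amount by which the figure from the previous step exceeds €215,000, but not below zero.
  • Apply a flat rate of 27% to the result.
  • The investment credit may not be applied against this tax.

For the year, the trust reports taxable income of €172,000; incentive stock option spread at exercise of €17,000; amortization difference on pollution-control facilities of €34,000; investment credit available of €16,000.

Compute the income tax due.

Book-profits minimum tax:
  Adjusted income: €172,000 + €17,000 + €34,000 = €223,000
  Exemption: €23,000 − 25% × (€223,000 − €215,000) = €23,000 − €2,000 = €21,000
  Base: €223,000 − €21,000 = €202,000
  €202,000 × 27% = €54,540

Mainline income levy:
  €80,000 × 12% = €9,600
  €1,000 × 19% = €190
  €28,000 × 33% = €9,240
  €63,000 × 47% = €29,610
  → €48,640
  Less investment credit €16,000 → €32,640

€54,540 > €32,640, so the book-profits minimum tax is the binding amount.

€54,540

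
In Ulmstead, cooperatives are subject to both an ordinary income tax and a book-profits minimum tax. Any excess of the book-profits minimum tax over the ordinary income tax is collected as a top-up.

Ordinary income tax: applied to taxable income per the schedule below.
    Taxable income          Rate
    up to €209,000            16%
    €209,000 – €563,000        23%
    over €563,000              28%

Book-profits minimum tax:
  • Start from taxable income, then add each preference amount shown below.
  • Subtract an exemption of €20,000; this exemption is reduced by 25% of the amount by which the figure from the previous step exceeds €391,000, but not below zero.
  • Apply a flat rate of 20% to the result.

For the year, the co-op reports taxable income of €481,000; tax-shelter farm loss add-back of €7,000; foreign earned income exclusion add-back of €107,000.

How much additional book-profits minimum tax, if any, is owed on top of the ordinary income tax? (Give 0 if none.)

Book-profits minimum tax:
  Adjusted income: €481,000 + €7,000 + €107,000 = €595,000
  Exemption: 25% × (€595,000 − €391,000) = €51,000 ≥ €20,000, so the exemption is fully phased out
  Base: €595,000 − €0 = €595,000
  €595,000 × 20% = €119,000

Ordinary income tax:
  €209,000 × 16% = €33,440
  €272,000 × 23% = €62,560
  → €96,000

Excess of book-profits minimum tax over ordinary income tax: €119,000 − €96,000 = €23,000.

€23,000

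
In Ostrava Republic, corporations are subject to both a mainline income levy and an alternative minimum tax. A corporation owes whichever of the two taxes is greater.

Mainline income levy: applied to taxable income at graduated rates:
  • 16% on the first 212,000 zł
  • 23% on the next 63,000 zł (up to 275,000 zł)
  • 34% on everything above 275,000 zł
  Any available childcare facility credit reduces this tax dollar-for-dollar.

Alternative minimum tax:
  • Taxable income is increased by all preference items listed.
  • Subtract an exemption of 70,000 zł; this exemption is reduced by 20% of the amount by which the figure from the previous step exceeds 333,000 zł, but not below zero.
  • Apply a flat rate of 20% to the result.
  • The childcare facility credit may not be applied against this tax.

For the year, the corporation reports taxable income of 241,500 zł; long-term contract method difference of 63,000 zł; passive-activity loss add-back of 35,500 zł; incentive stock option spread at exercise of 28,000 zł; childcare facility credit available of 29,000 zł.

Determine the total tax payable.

61,000 zł

Alternative minimum tax:
  Adjusted income: 241,500 zł + 63,000 zł + 35,500 zł + 28,000 zł = 368,000 zł
  Exemption: 70,000 zł − 20% × (368,000 zł − 333,000 zł) = 70,000 zł − 7,000 zł = 63,000 zł
  Base: 368,000 zł − 63,000 zł = 305,000 zł
  305,000 zł × 20% = 61,000 zł

Mainline income levy:
  212,000 zł × 16% = 33,920 zł
  29,500 zł × 23% = 6,785 zł
  → 40,705 zł
  Less childcare facility credit 29,000 zł → 11,705 zł

61,000 zł > 11,705 zł, so the alternative minimum tax is the binding amount.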